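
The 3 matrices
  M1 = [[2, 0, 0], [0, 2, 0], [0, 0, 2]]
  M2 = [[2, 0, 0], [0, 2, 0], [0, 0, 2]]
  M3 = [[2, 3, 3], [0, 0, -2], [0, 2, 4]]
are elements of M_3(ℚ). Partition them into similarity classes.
Characteristic polynomials: χ_{M1} = (x - 2)^3, χ_{M2} = (x - 2)^3, χ_{M3} = (x - 2)^3.

{M1, M2}: invariant factors x - 2, x - 2, x - 2.

{M3}: invariant factors x - 2, (x - 2)^2.

Matrices are similar if and only if their invariant-factor lists agree; the partition into similarity classes is {M1, M2}, {M3}.

2 classes: {M1, M2}, {M3}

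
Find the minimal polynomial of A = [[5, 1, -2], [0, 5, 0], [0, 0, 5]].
The characteristic polynomial factors as (x - 5)^3. The minimal polynomial is ∏(x - λ)^{k_λ} where k_λ is the size of the largest Jordan block at λ.

For λ = 5: rank(A - 5I) = 1, and the largest Jordan block has size 2 (the smallest k with rank((A - 5I)^k) = rank((A - 5I)^(k+1))).

So m_A(x) = (x - 5)^2.

m_A(x) = (x - 5)^2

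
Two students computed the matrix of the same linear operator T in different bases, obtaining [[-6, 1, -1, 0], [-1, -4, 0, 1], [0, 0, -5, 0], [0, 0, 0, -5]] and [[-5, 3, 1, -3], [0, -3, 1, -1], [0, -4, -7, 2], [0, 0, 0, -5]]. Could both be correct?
Two matrices over a field are similar if and only if they have the same invariant factors.

Both A and B have characteristic polynomial (x + 5)^4 and minimal polynomial (x + 5)^3. Computing further, both have invariant factors x + 5, (x + 5)^3. Hence A and B are similar.

Yes.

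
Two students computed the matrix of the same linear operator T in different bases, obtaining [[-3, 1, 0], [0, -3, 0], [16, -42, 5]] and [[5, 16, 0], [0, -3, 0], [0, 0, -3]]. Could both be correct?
Both have characteristic polynomial (x - 5)(x + 3)^2, but the minimal polynomial of A is (x - 5)(x + 3)^2 while the minimal polynomial of B is (x - 5)(x + 3). The minimal polynomial is a similarity invariant, so A and B are not similar.

No.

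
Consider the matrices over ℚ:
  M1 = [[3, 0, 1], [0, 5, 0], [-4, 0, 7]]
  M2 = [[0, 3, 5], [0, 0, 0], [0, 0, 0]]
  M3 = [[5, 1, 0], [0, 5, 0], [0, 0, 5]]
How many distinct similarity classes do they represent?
Characteristic polynomials: χ_{M1} = (x - 5)^3, χ_{M2} = x^3, χ_{M3} = (x - 5)^3.

{M1, M3}: invariant factors x - 5, (x - 5)^2.

{M2}: invariant factors x, x^2.

Matrices are similar if and only if their invariant-factor lists agree; the partition into similarity classes is {M1, M3}, {M2}.

2 classes: {M1, M3}, {M2}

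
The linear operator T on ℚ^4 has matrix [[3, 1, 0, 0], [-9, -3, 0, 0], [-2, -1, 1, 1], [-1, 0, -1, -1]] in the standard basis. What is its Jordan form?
The characteristic polynomial is det(xI - A) = x^4, so the eigenvalues are 0 (algebraic multiplicity 4).

For λ = 0: rank(A) = 2, rank(A^2) = 0. The eigenspace has dimension 4 - 2 = 2, so there are 2 Jordan blocks; the rank sequence gives block sizes [2, 2].

Assembling the blocks gives the Jordan form J above.

J = [[0, 1, 0, 0], [0, 0, 0, 0], [0, 0, 0, 1], [0, 0, 0, 0]]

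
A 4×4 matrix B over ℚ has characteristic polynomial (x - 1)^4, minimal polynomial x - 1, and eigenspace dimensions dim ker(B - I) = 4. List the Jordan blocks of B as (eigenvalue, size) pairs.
Jordan blocks: (1, 1), (1, 1), (1, 1), (1, 1)

λ = 1: algebraic multiplicity 4 (exponent in χ_B), largest block size 1 (exponent in m_B), 4 blocks (geometric multiplicity). These force block sizes [1, 1, 1, 1].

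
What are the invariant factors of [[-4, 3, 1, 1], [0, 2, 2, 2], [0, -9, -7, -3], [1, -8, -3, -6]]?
x + 4, (x + 3)(x + 4)^2

The Jordan structure of A has elementary divisors (x + 4)^2, (x + 4), (x + 3). Arranging the block sizes at each eigenvalue in decreasing order and taking row products gives the invariant factors.

Invariant factors (smallest first, each dividing the next): x + 4, (x + 3)(x + 4)^2.

Check: the last factor (x + 3)(x + 4)^2 is the minimal polynomial, and the product (x + 3)(x + 4)^3 is the characteristic polynomial.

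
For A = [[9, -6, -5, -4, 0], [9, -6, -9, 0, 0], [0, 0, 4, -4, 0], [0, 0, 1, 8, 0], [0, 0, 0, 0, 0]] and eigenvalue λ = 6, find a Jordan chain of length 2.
We seek v_1 ∈ ker((A - 6I)^2) \ ker(A - 6I), then set v_{i+1} = (A - 6I) v_i.

One such chain is v_1 = [[1, 0, 1, 0, 0]]^T, v_2 = [[-2, 0, -2, 1, 0]]^T. Check: (A - 6I) v_2 = [[0, 0, 0, 0, 0]]^T = 0.

v_1 = [[1, 0, 1, 0, 0]]^T, v_2 = [[-2, 0, -2, 1, 0]]^T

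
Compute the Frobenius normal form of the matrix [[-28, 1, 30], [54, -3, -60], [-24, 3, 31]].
The invariant factors of A (the non-unit diagonal entries of the Smith normal form of xI - A over ℚ[x]) are (x - 6)(x + 1)(x + 5), each dividing the next. The characteristic polynomial is their product, (x - 6)(x + 1)(x + 5).

The rational canonical form is the block-diagonal matrix of companion matrices C(f_i):
R = [[0, 0, 30], [1, 0, 31], [0, 1, 0]].

R = [[0, 0, 30], [1, 0, 31], [0, 1, 0]]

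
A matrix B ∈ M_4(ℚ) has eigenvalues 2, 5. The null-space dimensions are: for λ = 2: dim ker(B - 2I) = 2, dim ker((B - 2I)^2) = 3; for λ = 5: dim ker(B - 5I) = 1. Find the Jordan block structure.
λ = 2: successive nullity increments [2, 1] count blocks of size ≥ k; block sizes are [2, 1].
λ = 5: successive nullity increments [1] count blocks of size ≥ k; block sizes are [1].

Jordan blocks: (2, 2), (2, 1), (5, 1)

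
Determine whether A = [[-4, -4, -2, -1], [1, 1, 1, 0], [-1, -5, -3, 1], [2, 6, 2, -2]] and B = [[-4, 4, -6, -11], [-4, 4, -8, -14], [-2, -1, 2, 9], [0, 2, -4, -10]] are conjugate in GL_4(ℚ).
Two matrices over a field are similar if and only if they have the same invariant factors.

Both A and B have characteristic polynomial (x + 2)^4 and minimal polynomial (x + 2)^2. Computing further, both have invariant factors (x + 2)^2, (x + 2)^2. Hence A and B are similar.

Yes.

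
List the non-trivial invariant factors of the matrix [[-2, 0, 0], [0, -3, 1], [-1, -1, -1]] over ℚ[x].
(x + 2)^3

The Jordan structure of A has elementary divisors (x + 2)^3. Arranging the block sizes at each eigenvalue in decreasing order and taking row products gives the invariant factors.

Invariant factors (smallest first, each dividing the next): (x + 2)^3.

Check: the last factor (x + 2)^3 is the minimal polynomial, and the product (x + 2)^3 is the characteristic polynomial.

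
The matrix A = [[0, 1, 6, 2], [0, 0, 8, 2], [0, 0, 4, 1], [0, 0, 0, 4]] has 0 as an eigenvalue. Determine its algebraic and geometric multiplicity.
algebraic multiplicity 2, geometric multiplicity 1

The characteristic polynomial is x^2(x - 4)^2, so the factor x appears with exponent 2: the algebraic multiplicity is 2.

rank(A) = 3, so the eigenspace has dimension 4 - 3 = 1: the geometric multiplicity is 1.

Since 1 < 2, A is not diagonalizable.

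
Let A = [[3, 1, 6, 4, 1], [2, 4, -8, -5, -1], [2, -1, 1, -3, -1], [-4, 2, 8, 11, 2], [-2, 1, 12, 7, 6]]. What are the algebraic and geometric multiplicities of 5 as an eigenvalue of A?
The characteristic polynomial is (x - 5)^5, so the factor x - 5 appears with exponent 5: the algebraic multiplicity is 5.

rank(A - 5I) = 2, so the eigenspace has dimension 5 - 2 = 3: the geometric multiplicity is 3.

Since 3 < 5, A is not diagonalizable.

algebraic multiplicity 5, geometric multiplicity 3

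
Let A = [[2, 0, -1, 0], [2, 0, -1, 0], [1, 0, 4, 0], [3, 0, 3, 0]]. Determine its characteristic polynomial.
χ_A(x) = x^2(x - 3)^2

xI - A = [[x - 2, 0, 1, 0], [-2, x, 1, 0], [-1, 0, x - 4, 0], [-3, 0, -3, x]].

Expanding det(xI - A) along the first row:
det(xI - A) = + (x - 2)·det([[x, 1, 0], [0, x - 4, 0], [0, -3, x]]) - (0)·det([[-2, 1, 0], [-1, x - 4, 0], [-3, -3, x]]) + (1)·det([[-2, x, 0], [-1, 0, 0], [-3, 0, x]]) - (0)·det([[-2, x, 1], [-1, 0, x - 4], [-3, 0, -3]]).

Evaluating gives χ_A(x) = x^4 - 6x^3 + 9x^2 = x^2(x - 3)^2.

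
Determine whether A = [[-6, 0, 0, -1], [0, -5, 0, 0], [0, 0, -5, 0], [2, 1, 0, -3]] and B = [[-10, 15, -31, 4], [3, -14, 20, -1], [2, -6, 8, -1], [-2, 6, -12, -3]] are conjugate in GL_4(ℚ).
Yes.

Two matrices over a field are similar if and only if they have the same invariant factors.

Both A and B have characteristic polynomial (x + 4)(x + 5)^3 and minimal polynomial (x + 4)(x + 5)^2. Computing further, both have invariant factors x + 5, (x + 4)(x + 5)^2. Hence A and B are similar.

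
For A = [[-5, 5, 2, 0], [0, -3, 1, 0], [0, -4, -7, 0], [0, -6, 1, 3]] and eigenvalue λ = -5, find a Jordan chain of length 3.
v_1 = [[2, 0, 1, 0]]^T, v_2 = [[2, 1, -2, 1]]^T, v_3 = [[1, 0, 0, 0]]^T

We seek v_1 ∈ ker((A + 5I)^3) \ ker((A + 5I)^2), then set v_{i+1} = (A + 5I) v_i.

One such chain is v_1 = [[2, 0, 1, 0]]^T, v_2 = [[2, 1, -2, 1]]^T, v_3 = [[1, 0, 0, 0]]^T. Check: (A + 5I) v_3 = [[0, 0, 0, 0]]^T = 0.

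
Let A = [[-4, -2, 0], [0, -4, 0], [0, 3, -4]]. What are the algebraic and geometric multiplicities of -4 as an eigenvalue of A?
algebraic multiplicity 3, geometric multiplicity 2

The characteristic polynomial is (x + 4)^3, so the factor x + 4 appears with exponent 3: the algebraic multiplicity is 3.

rank(A + 4I) = 1, so the eigenspace has dimension 3 - 1 = 2: the geometric multiplicity is 2.

Since 2 < 3, A is not diagonalizable.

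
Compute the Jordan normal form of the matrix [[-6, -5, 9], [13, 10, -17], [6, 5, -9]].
The characteristic polynomial is det(xI - A) = x^2(x + 5), so the eigenvalues are -5 (algebraic multiplicity 1), 0 (algebraic multiplicity 2).

For λ = -5: algebraic multiplicity 1 gives one 1×1 block.

For λ = 0: rank(A) = 2, rank(A^2) = 1. The eigenspace has dimension 3 - 2 = 1, so there is 1 Jordan block; the rank sequence gives block sizes [2].

Assembling the blocks gives the Jordan form J above.

J = [[-5, 0, 0], [0, 0, 1], [0, 0, 0]]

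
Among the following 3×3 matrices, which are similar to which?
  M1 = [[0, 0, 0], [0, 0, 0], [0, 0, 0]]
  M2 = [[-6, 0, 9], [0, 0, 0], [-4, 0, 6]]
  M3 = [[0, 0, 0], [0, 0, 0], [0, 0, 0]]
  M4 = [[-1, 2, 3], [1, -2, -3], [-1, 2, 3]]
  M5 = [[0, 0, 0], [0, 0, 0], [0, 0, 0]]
2 classes: {M1, M3, M5}, {M2, M4}

Characteristic polynomials: χ_{M1} = x^3, χ_{M2} = x^3, χ_{M3} = x^3, χ_{M4} = x^3, χ_{M5} = x^3.

{M1, M3, M5}: invariant factors x, x, x.

{M2, M4}: invariant factors x, x^2.

Matrices are similar if and only if their invariant-factor lists agree; the partition into similarity classes is {M1, M3, M5}, {M2, M4}.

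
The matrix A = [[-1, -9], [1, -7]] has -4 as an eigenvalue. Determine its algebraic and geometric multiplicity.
algebraic multiplicity 2, geometric multiplicity 1

The characteristic polynomial is (x + 4)^2, so the factor x + 4 appears with exponent 2: the algebraic multiplicity is 2.

rank(A + 4I) = 1, so the eigenspace has dimension 2 - 1 = 1: the geometric multiplicity is 1.

Since 1 < 2, A is not diagonalizable.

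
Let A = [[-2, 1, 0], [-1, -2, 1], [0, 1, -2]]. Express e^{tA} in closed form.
A has Jordan form J = [[-2, 1, 0], [0, -2, 1], [0, 0, -2]] with A = PJP^{-1}, so e^{tA} = P e^{tJ} P^{-1}.

For a Jordan block J_k(λ), e^{tJ_k(λ)} = e^{λt} · (I + tN + t^2 N^2/2! + ... + t^{k-1} N^{k-1}/(k-1)!) where N is the nilpotent superdiagonal part.

Assembling the blocks and conjugating back gives the entries of e^{tA} as shown above.

e^{tA} = [[(2 - t^2)*e^{-2*t}/2, t*e^{-2*t}, t^2*e^{-2*t}/2], [-t*e^{-2*t}, e^{-2*t}, t*e^{-2*t}], [-t^2*e^{-2*t}/2, t*e^{-2*t}, (t^2 + 2)*e^{-2*t}/2]]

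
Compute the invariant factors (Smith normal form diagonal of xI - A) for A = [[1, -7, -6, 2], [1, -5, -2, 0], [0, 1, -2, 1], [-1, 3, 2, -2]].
The Jordan structure of A has elementary divisors (x + 2)^2, (x + 2)^2. Arranging the block sizes at each eigenvalue in decreasing order and taking row products gives the invariant factors.

Invariant factors (smallest first, each dividing the next): (x + 2)^2, (x + 2)^2.

Check: the last factor (x + 2)^2 is the minimal polynomial, and the product (x + 2)^4 is the characteristic polynomial.

(x + 2)^2, (x + 2)^2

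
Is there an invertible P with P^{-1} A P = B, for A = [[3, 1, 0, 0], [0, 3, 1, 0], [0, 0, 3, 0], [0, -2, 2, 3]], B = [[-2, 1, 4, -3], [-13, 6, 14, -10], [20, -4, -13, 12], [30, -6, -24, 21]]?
Two matrices over a field are similar if and only if they have the same invariant factors.

Both A and B have characteristic polynomial (x - 3)^4 and minimal polynomial (x - 3)^3. Computing further, both have invariant factors x - 3, (x - 3)^3. Hence A and B are similar.

Yes.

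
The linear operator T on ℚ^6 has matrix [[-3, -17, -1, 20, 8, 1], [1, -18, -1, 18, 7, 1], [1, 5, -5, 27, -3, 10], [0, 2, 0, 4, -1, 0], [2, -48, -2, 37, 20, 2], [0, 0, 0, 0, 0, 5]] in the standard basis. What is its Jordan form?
J = [[-4, 1, 0, 0, 0, 0], [0, -4, 1, 0, 0, 0], [0, 0, -4, 0, 0, 0], [0, 0, 0, 5, 1, 0], [0, 0, 0, 0, 5, 0], [0, 0, 0, 0, 0, 5]]

The characteristic polynomial is det(xI - A) = (x - 5)^3(x + 4)^3, so the eigenvalues are -4 (algebraic multiplicity 3), 5 (algebraic multiplicity 3).

For λ = -4: rank(A + 4I) = 5, rank((A + 4I)^2) = 4, rank((A + 4I)^3) = 3. The eigenspace has dimension 6 - 5 = 1, so there is 1 Jordan block; the rank sequence gives block sizes [3].

For λ = 5: rank(A - 5I) = 4, rank((A - 5I)^2) = 3. The eigenspace has dimension 6 - 4 = 2, so there are 2 Jordan blocks; the rank sequence gives block sizes [2, 1].

Assembling the blocks gives the Jordan form J above.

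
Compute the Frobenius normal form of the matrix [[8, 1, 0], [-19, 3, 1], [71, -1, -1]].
The invariant factors of A (the non-unit diagonal entries of the Smith normal form of xI - A over ℚ[x]) are (x - 4)(x - 3)^2, each dividing the next. The characteristic polynomial is their product, (x - 4)(x - 3)^2.

The rational canonical form is the block-diagonal matrix of companion matrices C(f_i):
R = [[0, 0, 36], [1, 0, -33], [0, 1, 10]].

R = [[0, 0, 36], [1, 0, -33], [0, 1, 10]]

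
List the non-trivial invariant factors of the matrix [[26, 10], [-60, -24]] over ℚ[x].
(x - 6)(x + 4)

The Jordan structure of A has elementary divisors (x + 4), (x - 6). Arranging the block sizes at each eigenvalue in decreasing order and taking row products gives the invariant factors.

Invariant factors (smallest first, each dividing the next): (x - 6)(x + 4).

Check: the last factor (x - 6)(x + 4) is the minimal polynomial, and the product (x - 6)(x + 4) is the characteristic polynomial.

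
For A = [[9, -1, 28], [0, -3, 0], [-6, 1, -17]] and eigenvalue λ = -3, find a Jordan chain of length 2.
v_1 = [[3, 1, -1]]^T, v_2 = [[7, 0, -3]]^T

We seek v_1 ∈ ker((A + 3I)^2) \ ker(A + 3I), then set v_{i+1} = (A + 3I) v_i.

One such chain is v_1 = [[3, 1, -1]]^T, v_2 = [[7, 0, -3]]^T. Check: (A + 3I) v_2 = [[0, 0, 0]]^T = 0.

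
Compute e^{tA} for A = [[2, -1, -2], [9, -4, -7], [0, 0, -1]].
A has Jordan form J = [[-1, 1, 0], [0, -1, 1], [0, 0, -1]] with A = PJP^{-1}, so e^{tA} = P e^{tJ} P^{-1}.

For a Jordan block J_k(λ), e^{tJ_k(λ)} = e^{λt} · (I + tN + t^2 N^2/2! + ... + t^{k-1} N^{k-1}/(k-1)!) where N is the nilpotent superdiagonal part.

Assembling the blocks and conjugating back gives the entries of e^{tA} as shown above.

e^{tA} = [[(3*t + 1)*e^{-t}, -t*e^{-t}, t*(t - 4)*e^{-t}/2], [9*t*e^{-t}, (1 - 3*t)*e^{-t}, t*(3*t - 14)*e^{-t}/2], [0, 0, e^{-t}]]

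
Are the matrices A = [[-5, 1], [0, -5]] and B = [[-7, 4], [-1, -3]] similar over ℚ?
Two matrices over a field are similar if and only if they have the same invariant factors.

Both A and B have characteristic polynomial (x + 5)^2 and minimal polynomial (x + 5)^2. Computing further, both have invariant factors (x + 5)^2. Hence A and B are similar.

Yes.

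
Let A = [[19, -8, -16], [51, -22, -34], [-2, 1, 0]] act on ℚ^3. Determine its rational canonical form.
The invariant factors of A (the non-unit diagonal entries of the Smith normal form of xI - A over ℚ[x]) are (x + 5)(x^2 - 2x + 2), each dividing the next. The characteristic polynomial is their product, (x + 5)(x^2 - 2x + 2).

The rational canonical form is the block-diagonal matrix of companion matrices C(f_i):
R = [[0, 0, -10], [1, 0, 8], [0, 1, -3]].

Note the characteristic polynomial does not split into linear factors over ℚ, so A has no Jordan form over ℚ; the rational canonical form exists over any field.

R = [[0, 0, -10], [1, 0, 8], [0, 1, -3]]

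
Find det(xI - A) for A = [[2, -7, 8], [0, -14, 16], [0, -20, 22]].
xI - A = [[x - 2, 7, -8], [0, x + 14, -16], [0, 20, x - 22]].

Expanding det(xI - A) along the first row:
det(xI - A) = + (x - 2)·det([[x + 14, -16], [20, x - 22]]) - (7)·det([[0, -16], [0, x - 22]]) + (-8)·det([[0, x + 14], [0, 20]]).

Evaluating gives χ_A(x) = x^3 - 10x^2 + 28x - 24 = (x - 6)(x - 2)^2.

χ_A(x) = (x - 6)(x - 2)^2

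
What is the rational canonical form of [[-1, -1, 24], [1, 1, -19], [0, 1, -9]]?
The invariant factors of A (the non-unit diagonal entries of the Smith normal form of xI - A over ℚ[x]) are (x + 5)(x^2 + 4x - 1), each dividing the next. The characteristic polynomial is their product, (x + 5)(x^2 + 4x - 1).

The rational canonical form is the block-diagonal matrix of companion matrices C(f_i):
R = [[0, 0, 5], [1, 0, -19], [0, 1, -9]].

Note the characteristic polynomial does not split into linear factors over ℚ, so A has no Jordan form over ℚ; the rational canonical form exists over any field.

R = [[0, 0, 5], [1, 0, -19], [0, 1, -9]]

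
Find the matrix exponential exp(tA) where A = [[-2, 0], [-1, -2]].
A has Jordan form J = [[-2, 1], [0, -2]] with A = PJP^{-1}, so e^{tA} = P e^{tJ} P^{-1}.

For a Jordan block J_k(λ), e^{tJ_k(λ)} = e^{λt} · (I + tN + t^2 N^2/2! + ... + t^{k-1} N^{k-1}/(k-1)!) where N is the nilpotent superdiagonal part.

Assembling the blocks and conjugating back gives the entries of e^{tA} as shown above.

e^{tA} = [[e^{-2*t}, 0], [-t*e^{-2*t}, e^{-2*t}]]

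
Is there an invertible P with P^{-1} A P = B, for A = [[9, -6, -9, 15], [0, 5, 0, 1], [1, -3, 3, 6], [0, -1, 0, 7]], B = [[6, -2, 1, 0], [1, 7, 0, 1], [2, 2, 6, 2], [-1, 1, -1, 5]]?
Two matrices over a field are similar if and only if they have the same invariant factors.

Both A and B have characteristic polynomial (x - 6)^4 and minimal polynomial (x - 6)^2. Computing further, both have invariant factors (x - 6)^2, (x - 6)^2. Hence A and B are similar.

Yes.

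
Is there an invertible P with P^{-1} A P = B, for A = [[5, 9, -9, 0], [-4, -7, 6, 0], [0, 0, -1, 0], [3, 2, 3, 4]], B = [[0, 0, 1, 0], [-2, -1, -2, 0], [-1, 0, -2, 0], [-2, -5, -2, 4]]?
Yes.

Two matrices over a field are similar if and only if they have the same invariant factors.

Both A and B have characteristic polynomial (x - 4)(x + 1)^3 and minimal polynomial (x - 4)(x + 1)^2. Computing further, both have invariant factors x + 1, (x - 4)(x + 1)^2. Hence A and B are similar.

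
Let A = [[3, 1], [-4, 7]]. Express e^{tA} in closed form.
A has Jordan form J = [[5, 1], [0, 5]] with A = PJP^{-1}, so e^{tA} = P e^{tJ} P^{-1}.

For a Jordan block J_k(λ), e^{tJ_k(λ)} = e^{λt} · (I + tN + t^2 N^2/2! + ... + t^{k-1} N^{k-1}/(k-1)!) where N is the nilpotent superdiagonal part.

Assembling the blocks and conjugating back gives the entries of e^{tA} as shown above.

e^{tA} = [[(1 - 2*t)*e^{5*t}, t*e^{5*t}], [-4*t*e^{5*t}, (2*t + 1)*e^{5*t}]]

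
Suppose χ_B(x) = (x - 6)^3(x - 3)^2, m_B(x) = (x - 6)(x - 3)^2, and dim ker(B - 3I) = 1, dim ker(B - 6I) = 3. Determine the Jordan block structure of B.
Jordan blocks: (3, 2), (6, 1), (6, 1), (6, 1)

λ = 3: algebraic multiplicity 2 (exponent in χ_B), largest block size 2 (exponent in m_B), 1 block (geometric multiplicity). This forces block sizes [2].
λ = 6: algebraic multiplicity 3 (exponent in χ_B), largest block size 1 (exponent in m_B), 3 blocks (geometric multiplicity). These force block sizes [1, 1, 1].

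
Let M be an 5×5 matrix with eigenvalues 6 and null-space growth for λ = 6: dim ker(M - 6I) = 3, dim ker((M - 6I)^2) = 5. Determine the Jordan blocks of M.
Jordan blocks: (6, 2), (6, 2), (6, 1)

λ = 6: successive nullity increments [3, 2] count blocks of size ≥ k; block sizes are [2, 2, 1].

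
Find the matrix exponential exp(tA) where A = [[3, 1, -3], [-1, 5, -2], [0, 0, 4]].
A has Jordan form J = [[4, 1, 0], [0, 4, 1], [0, 0, 4]] with A = PJP^{-1}, so e^{tA} = P e^{tJ} P^{-1}.

For a Jordan block J_k(λ), e^{tJ_k(λ)} = e^{λt} · (I + tN + t^2 N^2/2! + ... + t^{k-1} N^{k-1}/(k-1)!) where N is the nilpotent superdiagonal part.

Assembling the blocks and conjugating back gives the entries of e^{tA} as shown above.

e^{tA} = [[(1 - t)*e^{4*t}, t*e^{4*t}, t*(t - 6)*e^{4*t}/2], [-t*e^{4*t}, (t + 1)*e^{4*t}, t*(t - 4)*e^{4*t}/2], [0, 0, e^{4*t}]]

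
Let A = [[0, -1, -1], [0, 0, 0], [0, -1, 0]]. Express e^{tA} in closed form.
e^{tA} = [[1, t*(t - 2)/2, -t], [0, 1, 0], [0, -t, 1]]

A has Jordan form J = [[0, 1, 0], [0, 0, 1], [0, 0, 0]] with A = PJP^{-1}, so e^{tA} = P e^{tJ} P^{-1}.

For a Jordan block J_k(λ), e^{tJ_k(λ)} = e^{λt} · (I + tN + t^2 N^2/2! + ... + t^{k-1} N^{k-1}/(k-1)!) where N is the nilpotent superdiagonal part.

Assembling the blocks and conjugating back gives the entries of e^{tA} as shown above.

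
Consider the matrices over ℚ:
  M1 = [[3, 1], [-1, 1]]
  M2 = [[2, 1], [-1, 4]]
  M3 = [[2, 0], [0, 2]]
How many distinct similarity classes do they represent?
Characteristic polynomials: χ_{M1} = (x - 2)^2, χ_{M2} = (x - 3)^2, χ_{M3} = (x - 2)^2.

{M1}: invariant factors (x - 2)^2.

{M2}: invariant factors (x - 3)^2.

{M3}: invariant factors x - 2, x - 2.

Matrices are similar if and only if their invariant-factor lists agree; the partition into similarity classes is {M1}, {M2}, {M3}.

3 classes: {M1}, {M2}, {M3}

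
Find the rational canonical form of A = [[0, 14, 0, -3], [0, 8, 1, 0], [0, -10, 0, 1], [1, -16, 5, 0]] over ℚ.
R = [[0, 0, 0, -16], [1, 0, 0, -32], [0, 1, 0, -8], [0, 0, 1, 8]]

The invariant factors of A (the non-unit diagonal entries of the Smith normal form of xI - A over ℚ[x]) are (x^2 - 4x - 4)^2, each dividing the next. The characteristic polynomial is their product, (x^2 - 4x - 4)^2.

The rational canonical form is the block-diagonal matrix of companion matrices C(f_i):
R = [[0, 0, 0, -16], [1, 0, 0, -32], [0, 1, 0, -8], [0, 0, 1, 8]].

Note the characteristic polynomial does not split into linear factors over ℚ, so A has no Jordan form over ℚ; the rational canonical form exists over any field.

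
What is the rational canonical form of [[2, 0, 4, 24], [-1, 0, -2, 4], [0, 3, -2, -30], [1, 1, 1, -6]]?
The invariant factors of A (the non-unit diagonal entries of the Smith normal form of xI - A over ℚ[x]) are (x - 2)(x + 2)^2(x + 4), each dividing the next. The characteristic polynomial is their product, (x - 2)(x + 2)^2(x + 4).

The rational canonical form is the block-diagonal matrix of companion matrices C(f_i):
R = [[0, 0, 0, 32], [1, 0, 0, 24], [0, 1, 0, -4], [0, 0, 1, -6]].

R = [[0, 0, 0, 32], [1, 0, 0, 24], [0, 1, 0, -4], [0, 0, 1, -6]]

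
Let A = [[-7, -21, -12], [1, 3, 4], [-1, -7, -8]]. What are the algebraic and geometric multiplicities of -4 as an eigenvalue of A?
The characteristic polynomial is (x + 4)^3, so the factor x + 4 appears with exponent 3: the algebraic multiplicity is 3.

rank(A + 4I) = 1, so the eigenspace has dimension 3 - 1 = 2: the geometric multiplicity is 2.

Since 2 < 3, A is not diagonalizable.

algebraic multiplicity 3, geometric multiplicity 2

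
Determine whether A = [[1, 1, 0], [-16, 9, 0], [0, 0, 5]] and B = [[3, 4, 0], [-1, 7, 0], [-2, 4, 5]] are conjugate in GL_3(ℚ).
Yes.

Two matrices over a field are similar if and only if they have the same invariant factors.

Both A and B have characteristic polynomial (x - 5)^3 and minimal polynomial (x - 5)^2. Computing further, both have invariant factors x - 5, (x - 5)^2. Hence A and B are similar.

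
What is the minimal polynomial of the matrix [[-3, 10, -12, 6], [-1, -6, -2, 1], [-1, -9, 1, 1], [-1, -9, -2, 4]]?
The characteristic polynomial factors as (x - 3)^2(x + 5)^2. The minimal polynomial is ∏(x - λ)^{k_λ} where k_λ is the size of the largest Jordan block at λ.

For λ = -5: rank(A + 5I) = 3, and the largest Jordan block has size 2 (the smallest k with rank((A + 5I)^k) = rank((A + 5I)^(k+1))).
For λ = 3: rank(A - 3I) = 2, and the largest Jordan block has size 1 (the smallest k with rank((A - 3I)^k) = rank((A - 3I)^(k+1))).

So m_A(x) = (x - 3)(x + 5)^2.

m_A(x) = (x - 3)(x + 5)^2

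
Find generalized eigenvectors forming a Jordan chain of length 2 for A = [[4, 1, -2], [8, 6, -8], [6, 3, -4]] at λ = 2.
We seek v_1 ∈ ker((A - 2I)^2) \ ker(A - 2I), then set v_{i+1} = (A - 2I) v_i.

One such chain is v_1 = [[2, 11, 7]]^T, v_2 = [[1, 4, 3]]^T. Check: (A - 2I) v_2 = [[0, 0, 0]]^T = 0.

v_1 = [[2, 11, 7]]^T, v_2 = [[1, 4, 3]]^T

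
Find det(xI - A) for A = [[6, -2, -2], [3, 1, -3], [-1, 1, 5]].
χ_A(x) = (x - 4)^3

xI - A = [[x - 6, 2, 2], [-3, x - 1, 3], [1, -1, x - 5]].

Expanding det(xI - A) along the first row:
det(xI - A) = + (x - 6)·det([[x - 1, 3], [-1, x - 5]]) - (2)·det([[-3, 3], [1, x - 5]]) + (2)·det([[-3, x - 1], [1, -1]]).

Evaluating gives χ_A(x) = x^3 - 12x^2 + 48x - 64 = (x - 4)^3.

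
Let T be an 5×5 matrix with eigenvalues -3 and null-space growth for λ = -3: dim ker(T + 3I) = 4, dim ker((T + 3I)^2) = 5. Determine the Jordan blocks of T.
λ = -3: successive nullity increments [4, 1] count blocks of size ≥ k; block sizes are [2, 1, 1, 1].

Jordan blocks: (-3, 2), (-3, 1), (-3, 1), (-3, 1)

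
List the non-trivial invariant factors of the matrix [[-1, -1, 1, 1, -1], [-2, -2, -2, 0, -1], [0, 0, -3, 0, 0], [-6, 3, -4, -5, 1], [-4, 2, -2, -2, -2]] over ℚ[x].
x + 3, (x + 2)^2(x + 3)^2

The Jordan structure of A has elementary divisors (x + 3)^2, (x + 3), (x + 2)^2. Arranging the block sizes at each eigenvalue in decreasing order and taking row products gives the invariant factors.

Invariant factors (smallest first, each dividing the next): x + 3, (x + 2)^2(x + 3)^2.

Check: the last factor (x + 2)^2(x + 3)^2 is the minimal polynomial, and the product (x + 2)^2(x + 3)^3 is the characteristic polynomial.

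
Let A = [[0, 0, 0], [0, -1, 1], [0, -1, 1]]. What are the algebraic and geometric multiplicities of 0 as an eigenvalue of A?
The characteristic polynomial is x^3, so the factor x appears with exponent 3: the algebraic multiplicity is 3.

rank(A) = 1, so the eigenspace has dimension 3 - 1 = 2: the geometric multiplicity is 2.

Since 2 < 3, A is not diagonalizable.

algebraic multiplicity 3, geometric multiplicity 2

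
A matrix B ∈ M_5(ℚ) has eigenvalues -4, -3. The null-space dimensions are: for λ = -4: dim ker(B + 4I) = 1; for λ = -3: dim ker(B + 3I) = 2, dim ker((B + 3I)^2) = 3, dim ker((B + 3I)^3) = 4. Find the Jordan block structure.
Jordan blocks: (-4, 1), (-3, 3), (-3, 1)

λ = -4: successive nullity increments [1] count blocks of size ≥ k; block sizes are [1].
λ = -3: successive nullity increments [2, 1, 1] count blocks of size ≥ k; block sizes are [3, 1].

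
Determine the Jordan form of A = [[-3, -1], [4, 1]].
J = [[-1, 1], [0, -1]]

The characteristic polynomial is det(xI - A) = (x + 1)^2, so the eigenvalues are -1 (algebraic multiplicity 2).

For λ = -1: rank(A + I) = 1, rank((A + I)^2) = 0. The eigenspace has dimension 2 - 1 = 1, so there is 1 Jordan block; the rank sequence gives block sizes [2].

Assembling the blocks gives the Jordan form J above.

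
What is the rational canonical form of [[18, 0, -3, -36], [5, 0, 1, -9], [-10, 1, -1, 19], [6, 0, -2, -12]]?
The invariant factors of A (the non-unit diagonal entries of the Smith normal form of xI - A over ℚ[x]) are (x - 3)^2(x - 1)(x + 2), each dividing the next. The characteristic polynomial is their product, (x - 3)^2(x - 1)(x + 2).

The rational canonical form is the block-diagonal matrix of companion matrices C(f_i):
R = [[0, 0, 0, 18], [1, 0, 0, -21], [0, 1, 0, -1], [0, 0, 1, 5]].

R = [[0, 0, 0, 18], [1, 0, 0, -21], [0, 1, 0, -1], [0, 0, 1, 5]]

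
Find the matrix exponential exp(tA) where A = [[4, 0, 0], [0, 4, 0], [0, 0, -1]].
A has Jordan form J = [[-1, 0, 0], [0, 4, 0], [0, 0, 4]] with A = PJP^{-1}, so e^{tA} = P e^{tJ} P^{-1}.

For a Jordan block J_k(λ), e^{tJ_k(λ)} = e^{λt} · (I + tN + t^2 N^2/2! + ... + t^{k-1} N^{k-1}/(k-1)!) where N is the nilpotent superdiagonal part.

Assembling the blocks and conjugating back gives the entries of e^{tA} as shown above.

e^{tA} = [[e^{4*t}, 0, 0], [0, e^{4*t}, 0], [0, 0, e^{-t}]]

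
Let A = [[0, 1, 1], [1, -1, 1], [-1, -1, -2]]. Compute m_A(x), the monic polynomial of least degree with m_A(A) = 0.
m_A(x) = (x + 1)^3

The characteristic polynomial factors as (x + 1)^3. The minimal polynomial is ∏(x - λ)^{k_λ} where k_λ is the size of the largest Jordan block at λ.

For λ = -1: rank(A + I) = 2, and the largest Jordan block has size 3 (the smallest k with rank((A + I)^k) = rank((A + I)^(k+1))).

So m_A(x) = (x + 1)^3.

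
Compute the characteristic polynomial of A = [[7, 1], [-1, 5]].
χ_A(x) = (x - 6)^2

xI - A = [[x - 7, -1], [1, x - 5]].

Expanding det(xI - A) along the first row:
det(xI - A) = + (x - 7)·det([[x - 5]]) - (-1)·det([[1]]).

Evaluating gives χ_A(x) = x^2 - 12x + 36 = (x - 6)^2.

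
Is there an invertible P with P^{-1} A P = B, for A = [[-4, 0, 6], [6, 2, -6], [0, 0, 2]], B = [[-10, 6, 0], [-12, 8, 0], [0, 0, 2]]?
Yes.

Two matrices over a field are similar if and only if they have the same invariant factors.

Both A and B have characteristic polynomial (x - 2)^2(x + 4) and minimal polynomial (x - 2)(x + 4). Computing further, both have invariant factors x - 2, (x - 2)(x + 4). Hence A and B are similar.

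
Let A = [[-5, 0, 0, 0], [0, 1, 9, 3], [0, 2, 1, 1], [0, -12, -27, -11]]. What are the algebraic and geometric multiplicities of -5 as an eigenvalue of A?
algebraic multiplicity 2, geometric multiplicity 2

The characteristic polynomial is (x + 2)^2(x + 5)^2, so the factor x + 5 appears with exponent 2: the algebraic multiplicity is 2.

rank(A + 5I) = 2, so the eigenspace has dimension 4 - 2 = 2: the geometric multiplicity is 2.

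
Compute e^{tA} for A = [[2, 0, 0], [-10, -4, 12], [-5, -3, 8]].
A has Jordan form J = [[2, 1, 0], [0, 2, 0], [0, 0, 2]] with A = PJP^{-1}, so e^{tA} = P e^{tJ} P^{-1}.

For a Jordan block J_k(λ), e^{tJ_k(λ)} = e^{λt} · (I + tN + t^2 N^2/2! + ... + t^{k-1} N^{k-1}/(k-1)!) where N is the nilpotent superdiagonal part.

Assembling the blocks and conjugating back gives the entries of e^{tA} as shown above.

e^{tA} = [[e^{2*t}, 0, 0], [-10*t*e^{2*t}, (1 - 6*t)*e^{2*t}, 12*t*e^{2*t}], [-5*t*e^{2*t}, -3*t*e^{2*t}, (6*t + 1)*e^{2*t}]]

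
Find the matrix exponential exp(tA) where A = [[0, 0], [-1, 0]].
A has Jordan form J = [[0, 1], [0, 0]] with A = PJP^{-1}, so e^{tA} = P e^{tJ} P^{-1}.

For a Jordan block J_k(λ), e^{tJ_k(λ)} = e^{λt} · (I + tN + t^2 N^2/2! + ... + t^{k-1} N^{k-1}/(k-1)!) where N is the nilpotent superdiagonal part.

Assembling the blocks and conjugating back gives the entries of e^{tA} as shown above.

e^{tA} = [[1, 0], [-t, 1]]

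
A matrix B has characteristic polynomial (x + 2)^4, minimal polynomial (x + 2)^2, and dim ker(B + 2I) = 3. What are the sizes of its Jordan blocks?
λ = -2: algebraic multiplicity 4 (exponent in χ_B), largest block size 2 (exponent in m_B), 3 blocks (geometric multiplicity). These force block sizes [2, 1, 1].

Jordan blocks: (-2, 2), (-2, 1), (-2, 1)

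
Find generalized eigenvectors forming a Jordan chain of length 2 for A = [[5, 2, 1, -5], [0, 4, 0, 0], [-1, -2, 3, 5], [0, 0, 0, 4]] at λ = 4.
We seek v_1 ∈ ker((A - 4I)^2) \ ker(A - 4I), then set v_{i+1} = (A - 4I) v_i.

One such chain is v_1 = [[-2, 0, 1, 0]]^T, v_2 = [[-1, 0, 1, 0]]^T. Check: (A - 4I) v_2 = [[0, 0, 0, 0]]^T = 0.

v_1 = [[-2, 0, 1, 0]]^T, v_2 = [[-1, 0, 1, 0]]^T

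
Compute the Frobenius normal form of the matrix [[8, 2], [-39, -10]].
R = [[0, 2], [1, -2]]

The invariant factors of A (the non-unit diagonal entries of the Smith normal form of xI - A over ℚ[x]) are x^2 + 2x - 2, each dividing the next. The characteristic polynomial is their product, x^2 + 2x - 2.

The rational canonical form is the block-diagonal matrix of companion matrices C(f_i):
R = [[0, 2], [1, -2]].

Note the characteristic polynomial does not split into linear factors over ℚ, so A has no Jordan form over ℚ; the rational canonical form exists over any field.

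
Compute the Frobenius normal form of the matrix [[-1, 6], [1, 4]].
R = [[0, 10], [1, 3]]

The invariant factors of A (the non-unit diagonal entries of the Smith normal form of xI - A over ℚ[x]) are (x - 5)(x + 2), each dividing the next. The characteristic polynomial is their product, (x - 5)(x + 2).

The rational canonical form is the block-diagonal matrix of companion matrices C(f_i):
R = [[0, 10], [1, 3]].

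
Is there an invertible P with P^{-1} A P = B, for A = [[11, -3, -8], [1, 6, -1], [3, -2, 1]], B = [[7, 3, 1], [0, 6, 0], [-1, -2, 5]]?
Yes.

Two matrices over a field are similar if and only if they have the same invariant factors.

Both A and B have characteristic polynomial (x - 6)^3 and minimal polynomial (x - 6)^3. Computing further, both have invariant factors (x - 6)^3. Hence A and B are similar.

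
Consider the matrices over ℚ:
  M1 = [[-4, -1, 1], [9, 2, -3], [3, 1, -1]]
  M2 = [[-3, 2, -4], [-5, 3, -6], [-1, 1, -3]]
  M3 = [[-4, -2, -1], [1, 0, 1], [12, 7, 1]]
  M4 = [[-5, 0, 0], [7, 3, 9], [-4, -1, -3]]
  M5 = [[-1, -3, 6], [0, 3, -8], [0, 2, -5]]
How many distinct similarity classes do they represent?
3 classes: {M1, M2, M3}, {M4}, {M5}

Characteristic polynomials: χ_{M1} = (x + 1)^3, χ_{M2} = (x + 1)^3, χ_{M3} = (x + 1)^3, χ_{M4} = x^2(x + 5), χ_{M5} = (x + 1)^3.

{M1, M2, M3}: invariant factors (x + 1)^3.

{M4}: invariant factors x^2(x + 5).

{M5}: invariant factors x + 1, (x + 1)^2.

Matrices are similar if and only if their invariant-factor lists agree; the partition into similarity classes is {M1, M2, M3}, {M4}, {M5}.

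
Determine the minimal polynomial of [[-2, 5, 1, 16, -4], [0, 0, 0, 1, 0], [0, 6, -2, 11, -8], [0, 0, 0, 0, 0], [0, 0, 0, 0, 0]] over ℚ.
m_A(x) = x^2(x + 2)^2

The characteristic polynomial factors as x^3(x + 2)^2. The minimal polynomial is ∏(x - λ)^{k_λ} where k_λ is the size of the largest Jordan block at λ.

For λ = -2: rank(A + 2I) = 4, and the largest Jordan block has size 2 (the smallest k with rank((A + 2I)^k) = rank((A + 2I)^(k+1))).
For λ = 0: rank(A) = 3, and the largest Jordan block has size 2 (the smallest k with rank(A^k) = rank(A^(k+1))).

So m_A(x) = x^2(x + 2)^2.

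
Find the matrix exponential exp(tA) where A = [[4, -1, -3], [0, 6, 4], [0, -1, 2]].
e^{tA} = [[e^{4*t}, t*(t - 2)*e^{4*t}/2, t*(t - 3)*e^{4*t}], [0, (2*t + 1)*e^{4*t}, 4*t*e^{4*t}], [0, -t*e^{4*t}, (1 - 2*t)*e^{4*t}]]

A has Jordan form J = [[4, 1, 0], [0, 4, 1], [0, 0, 4]] with A = PJP^{-1}, so e^{tA} = P e^{tJ} P^{-1}.

For a Jordan block J_k(λ), e^{tJ_k(λ)} = e^{λt} · (I + tN + t^2 N^2/2! + ... + t^{k-1} N^{k-1}/(k-1)!) where N is the nilpotent superdiagonal part.

Assembling the blocks and conjugating back gives the entries of e^{tA} as shown above.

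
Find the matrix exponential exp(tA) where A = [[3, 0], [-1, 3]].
A has Jordan form J = [[3, 1], [0, 3]] with A = PJP^{-1}, so e^{tA} = P e^{tJ} P^{-1}.

For a Jordan block J_k(λ), e^{tJ_k(λ)} = e^{λt} · (I + tN + t^2 N^2/2! + ... + t^{k-1} N^{k-1}/(k-1)!) where N is the nilpotent superdiagonal part.

Assembling the blocks and conjugating back gives the entries of e^{tA} as shown above.

e^{tA} = [[e^{3*t}, 0], [-t*e^{3*t}, e^{3*t}]]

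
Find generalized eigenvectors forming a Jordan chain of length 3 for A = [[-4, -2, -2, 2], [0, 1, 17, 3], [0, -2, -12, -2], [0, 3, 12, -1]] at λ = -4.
We seek v_1 ∈ ker((A + 4I)^3) \ ker((A + 4I)^2), then set v_{i+1} = (A + 4I) v_i.

One such chain is v_1 = [[0, -2, 1, -2]]^T, v_2 = [[-2, 1, 0, 0]]^T, v_3 = [[-2, 5, -2, 3]]^T. Check: (A + 4I) v_3 = [[0, 0, 0, 0]]^T = 0.

v_1 = [[0, -2, 1, -2]]^T, v_2 = [[-2, 1, 0, 0]]^T, v_3 = [[-2, 5, -2, 3]]^T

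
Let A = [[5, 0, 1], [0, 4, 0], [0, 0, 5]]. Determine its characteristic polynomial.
xI - A = [[x - 5, 0, -1], [0, x - 4, 0], [0, 0, x - 5]].

Expanding det(xI - A) along the first row:
det(xI - A) = + (x - 5)·det([[x - 4, 0], [0, x - 5]]) - (0)·det([[0, 0], [0, x - 5]]) + (-1)·det([[0, x - 4], [0, 0]]).

Evaluating gives χ_A(x) = x^3 - 14x^2 + 65x - 100 = (x - 5)^2(x - 4).

χ_A(x) = (x - 5)^2(x - 4)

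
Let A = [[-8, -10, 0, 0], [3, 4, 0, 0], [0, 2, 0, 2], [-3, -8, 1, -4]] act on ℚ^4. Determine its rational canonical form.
R = [[0, 2, 0, 0], [1, -4, 0, 0], [0, 0, 0, 2], [0, 0, 1, -4]]

The invariant factors of A (the non-unit diagonal entries of the Smith normal form of xI - A over ℚ[x]) are x^2 + 4x - 2, x^2 + 4x - 2, each dividing the next. The characteristic polynomial is their product, (x^2 + 4x - 2)^2.

The rational canonical form is the block-diagonal matrix of companion matrices C(f_i):
R = [[0, 2, 0, 0], [1, -4, 0, 0], [0, 0, 0, 2], [0, 0, 1, -4]].

Note the characteristic polynomial does not split into linear factors over ℚ, so A has no Jordan form over ℚ; the rational canonical form exists over any field.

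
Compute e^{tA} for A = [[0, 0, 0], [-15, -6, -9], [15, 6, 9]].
e^{tA} = [[1, 0, 0], [5 - 5*e^{3*t}, 3 - 2*e^{3*t}, 3 - 3*e^{3*t}], [5*e^{3*t} - 5, 2*e^{3*t} - 2, 3*e^{3*t} - 2]]

A has Jordan form J = [[0, 0, 0], [0, 0, 0], [0, 0, 3]] with A = PJP^{-1}, so e^{tA} = P e^{tJ} P^{-1}.

For a Jordan block J_k(λ), e^{tJ_k(λ)} = e^{λt} · (I + tN + t^2 N^2/2! + ... + t^{k-1} N^{k-1}/(k-1)!) where N is the nilpotent superdiagonal part.

Assembling the blocks and conjugating back gives the entries of e^{tA} as shown above.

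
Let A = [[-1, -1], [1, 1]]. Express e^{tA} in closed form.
e^{tA} = [[1 - t, -t], [t, t + 1]]

A has Jordan form J = [[0, 1], [0, 0]] with A = PJP^{-1}, so e^{tA} = P e^{tJ} P^{-1}.

For a Jordan block J_k(λ), e^{tJ_k(λ)} = e^{λt} · (I + tN + t^2 N^2/2! + ... + t^{k-1} N^{k-1}/(k-1)!) where N is the nilpotent superdiagonal part.

Assembling the blocks and conjugating back gives the entries of e^{tA} as shown above.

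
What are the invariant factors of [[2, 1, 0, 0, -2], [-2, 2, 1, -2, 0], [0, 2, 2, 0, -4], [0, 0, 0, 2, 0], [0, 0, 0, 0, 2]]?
The Jordan structure of A has elementary divisors (x - 2)^3, (x - 2), (x - 2). Arranging the block sizes at each eigenvalue in decreasing order and taking row products gives the invariant factors.

Invariant factors (smallest first, each dividing the next): x - 2, x - 2, (x - 2)^3.

Check: the last factor (x - 2)^3 is the minimal polynomial, and the product (x - 2)^5 is the characteristic polynomial.

x - 2, x - 2, (x - 2)^3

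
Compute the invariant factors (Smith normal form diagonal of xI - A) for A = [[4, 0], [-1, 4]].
The Jordan structure of A has elementary divisors (x - 4)^2. Arranging the block sizes at each eigenvalue in decreasing order and taking row products gives the invariant factors.

Invariant factors (smallest first, each dividing the next): (x - 4)^2.

Check: the last factor (x - 4)^2 is the minimal polynomial, and the product (x - 4)^2 is the characteristic polynomial.

(x - 4)^2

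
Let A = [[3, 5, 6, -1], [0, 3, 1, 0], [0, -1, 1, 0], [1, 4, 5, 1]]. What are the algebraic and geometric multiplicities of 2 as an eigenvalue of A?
algebraic multiplicity 4, geometric multiplicity 2

The characteristic polynomial is (x - 2)^4, so the factor x - 2 appears with exponent 4: the algebraic multiplicity is 4.

rank(A - 2I) = 2, so the eigenspace has dimension 4 - 2 = 2: the geometric multiplicity is 2.

Since 2 < 4, A is not diagonalizable.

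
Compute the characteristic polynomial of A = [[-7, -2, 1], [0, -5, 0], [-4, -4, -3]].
χ_A(x) = (x + 5)^3

xI - A = [[x + 7, 2, -1], [0, x + 5, 0], [4, 4, x + 3]].

Expanding det(xI - A) along the first row:
det(xI - A) = + (x + 7)·det([[x + 5, 0], [4, x + 3]]) - (2)·det([[0, 0], [4, x + 3]]) + (-1)·det([[0, x + 5], [4, 4]]).

Evaluating gives χ_A(x) = x^3 + 15x^2 + 75x + 125 = (x + 5)^3.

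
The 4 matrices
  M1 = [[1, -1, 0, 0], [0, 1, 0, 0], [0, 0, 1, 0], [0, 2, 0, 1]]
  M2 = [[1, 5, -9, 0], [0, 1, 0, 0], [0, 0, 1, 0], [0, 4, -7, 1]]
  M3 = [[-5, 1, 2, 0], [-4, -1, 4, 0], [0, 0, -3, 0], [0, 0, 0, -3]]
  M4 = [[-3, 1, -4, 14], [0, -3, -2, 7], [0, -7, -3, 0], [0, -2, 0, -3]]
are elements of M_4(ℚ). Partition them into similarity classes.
Characteristic polynomials: χ_{M1} = (x - 1)^4, χ_{M2} = (x - 1)^4, χ_{M3} = (x + 3)^4, χ_{M4} = (x + 3)^4.

{M1}: invariant factors x - 1, x - 1, (x - 1)^2.

{M2}: invariant factors (x - 1)^2, (x - 1)^2.

{M3}: invariant factors x + 3, x + 3, (x + 3)^2.

{M4}: invariant factors x + 3, (x + 3)^3.

Matrices are similar if and only if their invariant-factor lists agree; the partition into similarity classes is {M1}, {M2}, {M3}, {M4}.

4 classes: {M1}, {M2}, {M3}, {M4}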